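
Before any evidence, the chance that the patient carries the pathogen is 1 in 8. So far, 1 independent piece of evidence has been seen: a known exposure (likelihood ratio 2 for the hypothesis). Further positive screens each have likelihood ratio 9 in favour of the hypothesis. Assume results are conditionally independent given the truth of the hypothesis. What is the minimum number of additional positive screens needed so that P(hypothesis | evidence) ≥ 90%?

Prior odds = 0.125/0.875 = 1/7.
Bayes factor of the evidence already in hand = 2.
Odds after that evidence = (1/7) × 2 = 2/7.
Target odds = 0.9/0.1 = 9.
Need 9ⁿ ≥ 9 ÷ (2/7) = 31.5.
9¹ = 9 falls short of 31.5 but 9² = 81 reaches it, so n = 2.

2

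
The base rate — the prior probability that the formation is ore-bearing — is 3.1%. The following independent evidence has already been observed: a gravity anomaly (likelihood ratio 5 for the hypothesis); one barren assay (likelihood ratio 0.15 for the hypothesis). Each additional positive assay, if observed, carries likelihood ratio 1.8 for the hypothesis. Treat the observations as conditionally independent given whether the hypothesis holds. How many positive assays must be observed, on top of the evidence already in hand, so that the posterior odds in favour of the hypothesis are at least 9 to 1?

11

Prior odds = 0.031/0.969 = 31/969.
Combined Bayes factor of the evidence already in hand = 5 × 0.15 = 0.75.
Odds after that evidence = (31/969) × 0.75 = 31/1292.
Target odds = 9.
Need 1.8ⁿ ≥ 9 ÷ (31/1292) = 11628/31.
1.8¹⁰ ≈357.047 falls short of 11628/31 but 1.8¹¹ ≈642.684 reaches it, so n = 11.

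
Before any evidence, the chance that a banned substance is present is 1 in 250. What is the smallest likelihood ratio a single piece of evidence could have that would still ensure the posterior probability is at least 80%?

Prior odds = 0.004/0.996 = 1/249.
Target odds = 0.8/0.2 = 4.
Required Bayes factor = 4 ÷ (1/249) = 996.

996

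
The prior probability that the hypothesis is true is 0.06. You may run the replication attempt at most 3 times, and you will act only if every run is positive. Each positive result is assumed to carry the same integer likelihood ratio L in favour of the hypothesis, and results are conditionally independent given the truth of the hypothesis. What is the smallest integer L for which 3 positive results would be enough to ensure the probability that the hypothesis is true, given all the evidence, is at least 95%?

7

Prior odds = 0.06/0.94 = 3/47.
Target odds = 0.95/0.05 = 19.
Need L³ ≥ 19 ÷ (3/47) = 893/3.
6³ = 216 < 893/3 ≤ 343 = 7³, so L = 7.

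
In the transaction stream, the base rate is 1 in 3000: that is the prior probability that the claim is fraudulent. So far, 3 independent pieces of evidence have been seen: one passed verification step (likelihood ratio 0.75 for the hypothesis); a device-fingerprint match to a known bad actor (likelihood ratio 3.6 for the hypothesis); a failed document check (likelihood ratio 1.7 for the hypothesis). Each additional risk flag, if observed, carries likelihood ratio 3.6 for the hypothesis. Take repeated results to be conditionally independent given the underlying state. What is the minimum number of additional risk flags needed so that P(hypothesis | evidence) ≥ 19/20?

8

Prior odds = (1/3000)/(2999/3000) = 1/2999.
Combined Bayes factor of the evidence already in hand = 0.75 × 3.6 × 1.7 = 4.59.
Odds after that evidence = (1/2999) × 4.59 = 459/299900.
Target odds = 0.95/0.05 = 19.
Need 3.6ⁿ ≥ 19 ÷ (459/299900) = 5698100/459.
3.6⁷ = 612220032/78125 falls short of 5698100/459 but 3.6⁸ ≈28211.1 reaches it, so n = 8.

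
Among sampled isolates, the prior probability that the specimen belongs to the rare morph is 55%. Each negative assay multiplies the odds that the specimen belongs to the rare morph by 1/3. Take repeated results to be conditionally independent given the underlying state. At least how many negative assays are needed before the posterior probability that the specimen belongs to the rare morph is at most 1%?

Prior odds = 0.55/0.45 = 11/9.
Likelihood ratio per negative assay = 1/3.
Target posterior odds = 0.01/0.99 = 1/99.
Require (1/3)ⁿ ≤ 1/99 ÷ (11/9) = 1/121.
(1/3)⁴ = 1/81 is still above 1/121 but (1/3)⁵ = 1/243 is at or below it, so n = 5.

5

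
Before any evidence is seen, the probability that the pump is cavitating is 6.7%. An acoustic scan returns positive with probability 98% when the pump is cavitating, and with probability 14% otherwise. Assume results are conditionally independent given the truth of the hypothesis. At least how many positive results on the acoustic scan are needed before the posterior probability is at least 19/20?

3

Prior odds: 0.067 ÷ 0.933 = 67/933.
Likelihood ratio of a positive result = 0.98/0.14 = 7.
Target odds: 0.95 ÷ 0.05 = 19.
Require 7ⁿ ≥ 19 ÷ (67/933) = 17727/67.
7² = 49 falls short of 17727/67 but 7³ = 343 reaches it, so n = 3.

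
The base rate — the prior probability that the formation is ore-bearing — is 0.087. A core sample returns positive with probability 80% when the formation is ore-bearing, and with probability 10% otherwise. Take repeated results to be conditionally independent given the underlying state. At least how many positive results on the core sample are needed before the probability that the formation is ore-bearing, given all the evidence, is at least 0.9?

3

Prior odds: 0.087 ÷ 0.913 = 87/913.
Likelihood ratio of a positive result = 0.8/0.1 = 8.
Target odds: 0.9 ÷ 0.1 = 9.
Need (87/913) × 8ⁿ ≥ 9, i.e. 8ⁿ ≥ 2739/29.
8² = 64 falls short of 2739/29 but 8³ = 512 reaches it, so n = 3.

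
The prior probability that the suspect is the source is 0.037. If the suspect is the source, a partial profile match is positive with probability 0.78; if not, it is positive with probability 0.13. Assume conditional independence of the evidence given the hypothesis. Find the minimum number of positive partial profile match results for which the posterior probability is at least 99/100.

Prior odds: 0.037 ÷ 0.963 = 37/963.
Likelihood ratio of a positive = 0.78/0.13 = 6.
Target odds: 0.99 ÷ 0.01 = 99.
Need (37/963) × 6ⁿ ≥ 99, i.e. 6ⁿ ≥ 95337/37.
6⁴ = 1296 falls short of 95337/37 but 6⁵ = 7776 reaches it, so n = 5.

5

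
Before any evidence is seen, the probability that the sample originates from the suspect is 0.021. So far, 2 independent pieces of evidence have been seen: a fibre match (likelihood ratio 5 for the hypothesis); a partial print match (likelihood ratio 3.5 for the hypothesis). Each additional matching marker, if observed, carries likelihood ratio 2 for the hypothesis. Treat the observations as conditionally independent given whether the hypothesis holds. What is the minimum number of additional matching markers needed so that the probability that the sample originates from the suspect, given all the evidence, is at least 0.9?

5

Prior odds = 0.021/0.979 = 21/979.
Combined Bayes factor of the evidence already in hand = 5 × 3.5 = 17.5.
Odds after that evidence = (21/979) × 17.5 = 735/1958.
Target odds = 0.9/0.1 = 9.
Need 2ⁿ ≥ 9 ÷ (735/1958) = 5874/245.
2⁴ = 16 falls short of 5874/245 but 2⁵ = 32 reaches it, so n = 5.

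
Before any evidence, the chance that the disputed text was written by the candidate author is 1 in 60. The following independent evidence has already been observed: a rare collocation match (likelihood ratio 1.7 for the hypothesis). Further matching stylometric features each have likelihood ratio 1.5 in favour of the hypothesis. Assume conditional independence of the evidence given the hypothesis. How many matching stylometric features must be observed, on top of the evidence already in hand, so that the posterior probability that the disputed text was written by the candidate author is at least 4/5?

13

Prior odds = (1/60)/(59/60) = 1/59.
Bayes factor of the evidence already in hand = 1.7.
Odds after that evidence = (1/59) × 1.7 = 17/590.
Target odds = 0.8/0.2 = 4.
Need 1.5ⁿ ≥ 4 ÷ (17/590) = 2360/17.
1.5¹² = 531441/4096 falls short of 2360/17 but 1.5¹³ = 1594323/8192 reaches it, so n = 13.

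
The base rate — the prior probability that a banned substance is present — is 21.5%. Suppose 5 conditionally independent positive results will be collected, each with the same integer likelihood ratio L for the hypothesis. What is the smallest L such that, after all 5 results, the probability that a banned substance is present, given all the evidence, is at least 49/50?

Prior odds = 0.215/0.785 = 43/157.
Target odds = 0.98/0.02 = 49.
Need L⁵ ≥ 49 ÷ (43/157) = 7693/43.
2⁵ = 32 < 7693/43 ≤ 243 = 3⁵, so L = 3.

3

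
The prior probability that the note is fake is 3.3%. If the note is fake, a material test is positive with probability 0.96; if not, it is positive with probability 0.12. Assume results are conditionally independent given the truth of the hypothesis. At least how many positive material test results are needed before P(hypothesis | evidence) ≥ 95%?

4

Prior odds: 0.033 ÷ 0.967 = 33/967.
Likelihood ratio of a positive = 0.96/0.12 = 8.
Target odds: 0.95 ÷ 0.05 = 19.
Need (33/967) × 8ⁿ ≥ 19, i.e. 8ⁿ ≥ 18373/33.
8³ = 512 falls short of 18373/33 but 8⁴ = 4096 reaches it, so n = 4.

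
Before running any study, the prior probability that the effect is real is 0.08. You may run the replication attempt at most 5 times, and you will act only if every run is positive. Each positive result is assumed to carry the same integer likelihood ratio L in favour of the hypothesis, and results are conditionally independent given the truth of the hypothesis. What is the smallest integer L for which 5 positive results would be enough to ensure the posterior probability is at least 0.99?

5

Prior odds = 0.08/0.92 = 2/23.
Target odds = 0.99/0.01 = 99.
Need L⁵ ≥ 99 ÷ (2/23) = 1138.5.
4⁵ = 1024 < 1138.5 ≤ 3125 = 5⁵, so L = 5.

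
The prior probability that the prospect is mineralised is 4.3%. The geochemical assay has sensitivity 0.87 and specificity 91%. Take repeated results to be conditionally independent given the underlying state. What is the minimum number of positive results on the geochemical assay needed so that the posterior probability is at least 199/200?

Prior odds = 0.043/0.957 = 43/957.
False-positive rate = 1 − 0.91 = 0.09; likelihood ratio of a positive = 0.87/0.09 = 29/3.
Target posterior odds = 0.995/0.005 = 199.
Require (29/3)ⁿ ≥ 199 ÷ (43/957) = 190443/43.
(29/3)³ = 24389/27 falls short of 190443/43 but (29/3)⁴ = 707281/81 reaches it, so n = 4.

4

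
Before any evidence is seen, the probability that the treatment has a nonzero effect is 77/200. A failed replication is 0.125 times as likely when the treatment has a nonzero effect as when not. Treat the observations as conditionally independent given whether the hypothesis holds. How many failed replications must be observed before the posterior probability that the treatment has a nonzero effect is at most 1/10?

Prior odds = 0.385/0.615 = 77/123.
Likelihood ratio per failed replication = 0.125.
Target odds: 0.1 ÷ 0.9 = 1/9.
Need (77/123) × 0.125ⁿ ≤ 1/9, i.e. 0.125ⁿ ≤ 41/231.
0.125¹ = 0.125, which is already at or below the required 41/231; so n = 1.

1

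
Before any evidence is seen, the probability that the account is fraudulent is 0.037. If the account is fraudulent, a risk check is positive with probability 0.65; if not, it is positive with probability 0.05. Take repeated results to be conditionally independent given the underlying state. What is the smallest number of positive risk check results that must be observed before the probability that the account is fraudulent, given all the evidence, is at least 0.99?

Prior odds = 0.037/0.963 = 37/963.
Likelihood ratio of a positive = 0.65/0.05 = 13.
Target posterior odds = 0.99/0.01 = 99.
Require 13ⁿ ≥ 99 ÷ (37/963) = 95337/37.
13³ = 2197 falls short of 95337/37 but 13⁴ = 28561 reaches it, so n = 4.

4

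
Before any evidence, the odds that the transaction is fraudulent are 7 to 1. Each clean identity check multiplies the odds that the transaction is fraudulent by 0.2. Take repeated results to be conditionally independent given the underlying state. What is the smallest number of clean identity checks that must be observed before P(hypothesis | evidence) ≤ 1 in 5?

Prior odds = 7.
Likelihood ratio per clean identity check = 0.2.
Target posterior odds = 0.2/0.8 = 0.25.
Need 7 × 0.2ⁿ ≤ 0.25, i.e. 0.2ⁿ ≤ 1/28.
0.2² = 0.04 is still above 1/28 but 0.2³ = 0.008 is at or below it, so n = 3.

3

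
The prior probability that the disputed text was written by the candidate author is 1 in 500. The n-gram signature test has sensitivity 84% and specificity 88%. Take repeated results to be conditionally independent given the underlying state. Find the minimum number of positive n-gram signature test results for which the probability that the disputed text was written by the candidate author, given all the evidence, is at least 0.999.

7

Prior odds = 0.002/0.998 = 1/499.
False-positive rate = 1 − 0.88 = 0.12; likelihood ratio of a positive = 0.84/0.12 = 7.
Target posterior odds = 0.999/0.001 = 999.
Require 7ⁿ ≥ 999 ÷ (1/499) = 498501.
7⁶ = 117649 falls short of 498501 but 7⁷ = 823543 reaches it, so n = 7.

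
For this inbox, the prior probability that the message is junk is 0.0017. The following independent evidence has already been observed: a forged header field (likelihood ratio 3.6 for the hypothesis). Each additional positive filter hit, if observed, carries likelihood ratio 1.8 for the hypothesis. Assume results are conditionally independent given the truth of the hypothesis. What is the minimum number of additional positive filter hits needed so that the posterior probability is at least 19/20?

14

Prior odds = 0.0017/0.9983 = 17/9983.
Bayes factor of the evidence already in hand = 3.6.
Odds after that evidence = (17/9983) × 3.6 = 306/49915.
Target odds = 0.95/0.05 = 19.
Need 1.8ⁿ ≥ 19 ÷ (306/49915) = 948385/306.
1.8¹³ ≈2082.3 falls short of 948385/306 but 1.8¹⁴ ≈3748.13 reaches it, so n = 14.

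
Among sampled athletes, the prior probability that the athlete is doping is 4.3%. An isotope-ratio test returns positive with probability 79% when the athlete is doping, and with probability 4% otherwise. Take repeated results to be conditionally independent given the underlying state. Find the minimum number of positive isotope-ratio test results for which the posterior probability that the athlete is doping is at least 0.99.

Prior odds: 0.043 ÷ 0.957 = 43/957.
Likelihood ratio of a positive result = 0.79/0.04 = 19.75.
Target posterior odds = 0.99/0.01 = 99.
Need (43/957) × 19.75ⁿ ≥ 99, i.e. 19.75ⁿ ≥ 94743/43.
19.75² = 390.0625 falls short of 94743/43 but 19.75³ = 7703.734375 reaches it, so n = 3.

3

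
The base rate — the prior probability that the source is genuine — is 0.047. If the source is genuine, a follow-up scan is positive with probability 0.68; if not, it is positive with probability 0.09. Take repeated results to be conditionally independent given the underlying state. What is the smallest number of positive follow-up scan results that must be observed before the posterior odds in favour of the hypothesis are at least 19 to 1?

3

Prior odds: 0.047 ÷ 0.953 = 47/953.
Likelihood ratio of a positive = 0.68/0.09 = 68/9.
Target odds = 19.
Require (68/9)ⁿ ≥ 19 ÷ (47/953) = 18107/47.
(68/9)² = 4624/81 falls short of 18107/47 but (68/9)³ = 314432/729 reaches it, so n = 3.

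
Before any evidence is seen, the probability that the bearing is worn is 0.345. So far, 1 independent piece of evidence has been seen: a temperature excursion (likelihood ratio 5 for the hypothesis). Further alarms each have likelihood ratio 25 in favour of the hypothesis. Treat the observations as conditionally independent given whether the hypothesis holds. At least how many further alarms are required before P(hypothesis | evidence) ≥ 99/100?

2

Prior odds = 0.345/0.655 = 69/131.
Bayes factor of the evidence already in hand = 5.
Odds after that evidence = (69/131) × 5 = 345/131.
Target odds = 0.99/0.01 = 99.
Need 25ⁿ ≥ 99 ÷ (345/131) = 4323/115.
25¹ = 25 falls short of 4323/115 but 25² = 625 reaches it, so n = 2.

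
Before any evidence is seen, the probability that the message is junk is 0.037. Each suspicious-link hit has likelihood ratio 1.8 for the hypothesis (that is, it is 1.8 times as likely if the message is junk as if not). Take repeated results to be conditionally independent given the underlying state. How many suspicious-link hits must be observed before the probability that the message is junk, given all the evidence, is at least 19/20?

11

Prior odds: 0.037 ÷ 0.963 = 37/963.
Likelihood ratio per suspicious-link hit = 1.8.
Target odds: 0.95 ÷ 0.05 = 19.
Require 1.8ⁿ ≥ 19 ÷ (37/963) = 18297/37.
1.8¹⁰ ≈357.047 falls short of 18297/37 but 1.8¹¹ ≈642.684 reaches it, so n = 11.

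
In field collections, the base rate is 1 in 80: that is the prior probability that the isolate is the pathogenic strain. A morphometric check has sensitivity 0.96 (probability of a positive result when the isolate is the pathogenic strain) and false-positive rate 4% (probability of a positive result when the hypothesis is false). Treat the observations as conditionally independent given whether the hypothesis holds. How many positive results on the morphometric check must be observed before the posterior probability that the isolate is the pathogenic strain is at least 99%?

3

Prior odds: 0.0125 ÷ 0.9875 = 1/79.
Likelihood ratio of a positive result = 0.96/0.04 = 24.
Target odds: 0.99 ÷ 0.01 = 99.
Need (1/79) × 24ⁿ ≥ 99, i.e. 24ⁿ ≥ 7821.
24² = 576 falls short of 7821 but 24³ = 13824 reaches it, so n = 3.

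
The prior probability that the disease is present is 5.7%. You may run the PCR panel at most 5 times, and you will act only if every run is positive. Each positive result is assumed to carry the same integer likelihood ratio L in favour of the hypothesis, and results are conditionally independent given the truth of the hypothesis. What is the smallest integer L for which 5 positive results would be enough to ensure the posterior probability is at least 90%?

Prior odds = 0.057/0.943 = 57/943.
Target odds = 0.9/0.1 = 9.
Need L⁵ ≥ 9 ÷ (57/943) = 2829/19.
2⁵ = 32 < 2829/19 ≤ 243 = 3⁵, so L = 3.

3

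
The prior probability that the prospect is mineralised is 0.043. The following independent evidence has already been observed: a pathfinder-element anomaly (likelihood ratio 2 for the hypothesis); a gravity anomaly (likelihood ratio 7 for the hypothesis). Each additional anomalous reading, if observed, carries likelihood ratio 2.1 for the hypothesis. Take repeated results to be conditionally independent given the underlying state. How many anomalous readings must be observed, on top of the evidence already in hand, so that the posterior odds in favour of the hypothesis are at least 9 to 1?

4

Prior odds = 0.043/0.957 = 43/957.
Combined Bayes factor of the evidence already in hand = 2 × 7 = 14.
Odds after that evidence = (43/957) × 14 = 602/957.
Target odds = 9.
Need 2.1ⁿ ≥ 9 ÷ (602/957) = 8613/602.
2.1³ = 9.261 falls short of 8613/602 but 2.1⁴ = 19.4481 reaches it, so n = 4.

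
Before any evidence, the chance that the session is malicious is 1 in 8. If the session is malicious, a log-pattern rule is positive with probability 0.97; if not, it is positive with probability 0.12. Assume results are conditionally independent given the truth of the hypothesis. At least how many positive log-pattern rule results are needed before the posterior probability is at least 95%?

Prior odds = 0.125/0.875 = 1/7.
Likelihood ratio of a positive = 0.97/0.12 = 97/12.
Target posterior odds = 0.95/0.05 = 19.
Need (1/7) × (97/12)ⁿ ≥ 19, i.e. (97/12)ⁿ ≥ 133.
(97/12)² = 9409/144 falls short of 133 but (97/12)³ = 912673/1728 reaches it, so n = 3.

3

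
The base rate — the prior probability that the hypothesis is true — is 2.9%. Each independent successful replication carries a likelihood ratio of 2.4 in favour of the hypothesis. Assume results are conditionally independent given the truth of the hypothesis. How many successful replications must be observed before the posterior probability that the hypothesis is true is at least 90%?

Prior odds = 0.029/0.971 = 29/971.
Likelihood ratio per successful replication = 2.4.
Target odds: 0.9 ÷ 0.1 = 9.
Require 2.4ⁿ ≥ 9 ÷ (29/971) = 8739/29.
2.4⁶ = 2985984/15625 falls short of 8739/29 but 2.4⁷ = 35831808/78125 reaches it, so n = 7.

7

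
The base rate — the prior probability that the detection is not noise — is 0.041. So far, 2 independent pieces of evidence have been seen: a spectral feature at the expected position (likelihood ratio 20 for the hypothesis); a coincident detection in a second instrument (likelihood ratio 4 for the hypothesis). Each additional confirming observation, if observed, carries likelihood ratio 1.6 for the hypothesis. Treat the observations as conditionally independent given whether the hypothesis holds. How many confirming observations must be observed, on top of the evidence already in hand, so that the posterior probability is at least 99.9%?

Prior odds = 0.041/0.959 = 41/959.
Combined Bayes factor of the evidence already in hand = 20 × 4 = 80.
Odds after that evidence = (41/959) × 80 = 3280/959.
Target odds = 0.999/0.001 = 999.
Need 1.6ⁿ ≥ 999 ÷ (3280/959) = 958041/3280.
1.6¹² ≈281.475 falls short of 958041/3280 but 1.6¹³ ≈450.36 reaches it, so n = 13.

13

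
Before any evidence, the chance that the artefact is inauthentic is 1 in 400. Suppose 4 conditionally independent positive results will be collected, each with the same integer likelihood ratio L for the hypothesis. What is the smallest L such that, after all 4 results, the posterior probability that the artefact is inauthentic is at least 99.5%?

Prior odds = 0.0025/0.9975 = 1/399.
Target odds = 0.995/0.005 = 199.
Need L⁴ ≥ 199 ÷ (1/399) = 79401.
16⁴ = 65536 < 79401 ≤ 83521 = 17⁴, so L = 17.

17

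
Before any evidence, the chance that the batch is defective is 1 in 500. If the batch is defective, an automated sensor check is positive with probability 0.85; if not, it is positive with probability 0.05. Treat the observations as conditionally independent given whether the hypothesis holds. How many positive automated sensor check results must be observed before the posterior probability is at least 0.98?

4

Prior odds: 0.002 ÷ 0.998 = 1/499.
Likelihood ratio of a positive = 0.85/0.05 = 17.
Target posterior odds = 0.98/0.02 = 49.
Need (1/499) × 17ⁿ ≥ 49, i.e. 17ⁿ ≥ 24451.
17³ = 4913 falls short of 24451 but 17⁴ = 83521 reaches it, so n = 4.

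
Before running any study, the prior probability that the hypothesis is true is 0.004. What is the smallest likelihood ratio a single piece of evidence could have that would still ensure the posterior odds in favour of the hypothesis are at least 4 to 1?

996

Prior odds = 0.004/0.996 = 1/249.
Target odds = 4.
Required Bayes factor = 4 ÷ (1/249) = 996.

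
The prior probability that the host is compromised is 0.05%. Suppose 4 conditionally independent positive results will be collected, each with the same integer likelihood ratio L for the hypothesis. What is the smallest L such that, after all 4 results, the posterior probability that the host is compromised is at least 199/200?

26

Prior odds = 0.0005/0.9995 = 1/1999.
Target odds = 0.995/0.005 = 199.
Need L⁴ ≥ 199 ÷ (1/1999) = 397801.
25⁴ = 390625 < 397801 ≤ 456976 = 26⁴, so L = 26.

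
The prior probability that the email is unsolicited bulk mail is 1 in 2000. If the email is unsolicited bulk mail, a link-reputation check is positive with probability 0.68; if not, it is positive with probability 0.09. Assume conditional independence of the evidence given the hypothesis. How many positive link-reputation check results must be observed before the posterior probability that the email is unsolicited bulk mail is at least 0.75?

5

Prior odds: 0.0005 ÷ 0.9995 = 1/1999.
Likelihood ratio of a positive = 0.68/0.09 = 68/9.
Target odds: 0.75 ÷ 0.25 = 3.
Need (1/1999) × (68/9)ⁿ ≥ 3, i.e. (68/9)ⁿ ≥ 5997.
(68/9)⁴ = 21381376/6561 falls short of 5997 but (68/9)⁵ ≈24622.5 reaches it, so n = 5.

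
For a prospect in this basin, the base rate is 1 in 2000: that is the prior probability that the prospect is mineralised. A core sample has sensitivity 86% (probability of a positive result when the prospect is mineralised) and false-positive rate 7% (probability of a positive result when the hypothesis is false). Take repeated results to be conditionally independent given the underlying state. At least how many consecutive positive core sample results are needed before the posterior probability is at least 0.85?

4

Prior odds: 0.0005 ÷ 0.9995 = 1/1999.
Likelihood ratio of a positive result = 0.86/0.07 = 86/7.
Target odds: 0.85 ÷ 0.15 = 17/3.
Require (86/7)ⁿ ≥ 17/3 ÷ (1/1999) = 33983/3.
(86/7)³ = 636056/343 falls short of 33983/3 but (86/7)⁴ = 54700816/2401 reaches it, so n = 4.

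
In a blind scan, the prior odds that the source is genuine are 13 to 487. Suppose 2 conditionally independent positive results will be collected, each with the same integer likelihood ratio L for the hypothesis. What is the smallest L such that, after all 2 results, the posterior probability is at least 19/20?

27

Prior odds = 13/487.
Target odds = 0.95/0.05 = 19.
Need L² ≥ 19 ÷ (13/487) = 9253/13.
26² = 676 < 9253/13 ≤ 729 = 27², so L = 27.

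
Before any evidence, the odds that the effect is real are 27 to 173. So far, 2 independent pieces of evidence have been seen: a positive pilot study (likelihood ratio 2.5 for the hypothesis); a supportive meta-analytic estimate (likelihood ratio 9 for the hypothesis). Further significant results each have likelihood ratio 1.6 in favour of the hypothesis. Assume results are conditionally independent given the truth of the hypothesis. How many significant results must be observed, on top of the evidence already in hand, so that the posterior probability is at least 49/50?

6

Prior odds = 27/173.
Combined Bayes factor of the evidence already in hand = 2.5 × 9 = 22.5.
Odds after that evidence = (27/173) × 22.5 = 1215/346.
Target odds = 0.98/0.02 = 49.
Need 1.6ⁿ ≥ 49 ÷ (1215/346) = 16954/1215.
1.6⁵ = 10.48576 falls short of 16954/1215 but 1.6⁶ = 262144/15625 reaches it, so n = 6.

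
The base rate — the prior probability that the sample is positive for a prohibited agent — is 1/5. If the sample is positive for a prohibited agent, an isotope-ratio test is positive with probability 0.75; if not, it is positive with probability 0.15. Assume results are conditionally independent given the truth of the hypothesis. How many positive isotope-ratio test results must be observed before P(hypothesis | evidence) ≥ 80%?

Prior odds: 0.2 ÷ 0.8 = 0.25.
Likelihood ratio of a positive = 0.75/0.15 = 5.
Target posterior odds = 0.8/0.2 = 4.
Need 0.25 × 5ⁿ ≥ 4, i.e. 5ⁿ ≥ 16.
5¹ = 5 falls short of 16 but 5² = 25 reaches it, so n = 2.

2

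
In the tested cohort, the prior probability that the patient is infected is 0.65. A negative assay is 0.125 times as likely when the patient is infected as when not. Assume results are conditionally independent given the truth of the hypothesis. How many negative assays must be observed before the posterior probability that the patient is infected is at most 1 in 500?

4

Prior odds = 0.65/0.35 = 13/7.
Likelihood ratio per negative assay = 0.125.
Target odds: 0.002 ÷ 0.998 = 1/499.
Require 0.125ⁿ ≤ 1/499 ÷ (13/7) = 7/6487.
0.125³ = 0.001953125 is still above 7/6487 but 0.125⁴ = 1/4096 is at or below it, so n = 4.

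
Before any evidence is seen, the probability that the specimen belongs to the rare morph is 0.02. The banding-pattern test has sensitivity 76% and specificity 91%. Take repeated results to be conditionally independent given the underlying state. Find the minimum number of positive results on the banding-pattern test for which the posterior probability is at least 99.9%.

6

Prior odds: 0.02 ÷ 0.98 = 1/49.
False-positive rate = 1 − 0.91 = 0.09; likelihood ratio of a positive = 0.76/0.09 = 76/9.
Target odds: 0.999 ÷ 0.001 = 999.
Require (76/9)ⁿ ≥ 999 ÷ (1/49) = 48951.
(76/9)⁵ ≈42939.3 falls short of 48951 but (76/9)⁶ ≈362599 reaches it, so n = 6.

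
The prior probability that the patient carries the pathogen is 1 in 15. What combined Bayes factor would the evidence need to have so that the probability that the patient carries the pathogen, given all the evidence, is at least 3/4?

Prior odds = (1/15)/(14/15) = 1/14.
Target odds = 0.75/0.25 = 3.
Required Bayes factor = 3 ÷ (1/14) = 42.

42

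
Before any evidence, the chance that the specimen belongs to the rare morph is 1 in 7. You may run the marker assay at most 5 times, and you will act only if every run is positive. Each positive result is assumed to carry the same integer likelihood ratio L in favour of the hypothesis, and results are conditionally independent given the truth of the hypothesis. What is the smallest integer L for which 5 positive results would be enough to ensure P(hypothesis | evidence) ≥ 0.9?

Prior odds = (1/7)/(6/7) = 1/6.
Target odds = 0.9/0.1 = 9.
Need L⁵ ≥ 9 ÷ (1/6) = 54.
2⁵ = 32 < 54 ≤ 243 = 3⁵, so L = 3.

3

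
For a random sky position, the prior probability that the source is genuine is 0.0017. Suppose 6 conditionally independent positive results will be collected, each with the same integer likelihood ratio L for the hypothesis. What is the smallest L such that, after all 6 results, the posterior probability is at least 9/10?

5

Prior odds = 0.0017/0.9983 = 17/9983.
Target odds = 0.9/0.1 = 9.
Need L⁶ ≥ 9 ÷ (17/9983) = 89847/17.
4⁶ = 4096 < 89847/17 ≤ 15625 = 5⁶, so L = 5.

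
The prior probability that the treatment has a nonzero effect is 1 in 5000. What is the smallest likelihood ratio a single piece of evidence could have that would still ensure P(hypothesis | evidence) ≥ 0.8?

Prior odds = 0.0002/0.9998 = 1/4999.
Target odds = 0.8/0.2 = 4.
Required Bayes factor = 4 ÷ (1/4999) = 19996.

19996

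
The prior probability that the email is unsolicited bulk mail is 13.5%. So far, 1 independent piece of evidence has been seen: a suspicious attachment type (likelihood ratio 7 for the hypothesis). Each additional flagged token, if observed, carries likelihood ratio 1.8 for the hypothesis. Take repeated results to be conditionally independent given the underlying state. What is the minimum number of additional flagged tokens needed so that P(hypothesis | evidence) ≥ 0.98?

7

Prior odds = 0.135/0.865 = 27/173.
Bayes factor of the evidence already in hand = 7.
Odds after that evidence = (27/173) × 7 = 189/173.
Target odds = 0.98/0.02 = 49.
Need 1.8ⁿ ≥ 49 ÷ (189/173) = 1211/27.
1.8⁶ = 531441/15625 falls short of 1211/27 but 1.8⁷ = 4782969/78125 reaches it, so n = 7.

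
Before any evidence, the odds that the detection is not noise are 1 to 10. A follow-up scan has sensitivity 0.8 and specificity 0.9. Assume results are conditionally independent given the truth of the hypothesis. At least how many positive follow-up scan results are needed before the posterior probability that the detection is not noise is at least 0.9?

3

Prior odds = 0.1.
False-positive rate = 1 − 0.9 = 0.1; likelihood ratio of a positive = 0.8/0.1 = 8.
Target odds: 0.9 ÷ 0.1 = 9.
Need 0.1 × 8ⁿ ≥ 9, i.e. 8ⁿ ≥ 90.
8² = 64 falls short of 90 but 8³ = 512 reaches it, so n = 3.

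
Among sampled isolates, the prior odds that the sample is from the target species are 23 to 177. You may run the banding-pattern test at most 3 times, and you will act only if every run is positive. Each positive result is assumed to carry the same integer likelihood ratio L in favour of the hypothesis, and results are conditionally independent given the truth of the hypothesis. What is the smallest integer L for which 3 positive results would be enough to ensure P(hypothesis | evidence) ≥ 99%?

10

Prior odds = 23/177.
Target odds = 0.99/0.01 = 99.
Need L³ ≥ 99 ÷ (23/177) = 17523/23.
9³ = 729 < 17523/23 ≤ 1000 = 10³, so L = 10.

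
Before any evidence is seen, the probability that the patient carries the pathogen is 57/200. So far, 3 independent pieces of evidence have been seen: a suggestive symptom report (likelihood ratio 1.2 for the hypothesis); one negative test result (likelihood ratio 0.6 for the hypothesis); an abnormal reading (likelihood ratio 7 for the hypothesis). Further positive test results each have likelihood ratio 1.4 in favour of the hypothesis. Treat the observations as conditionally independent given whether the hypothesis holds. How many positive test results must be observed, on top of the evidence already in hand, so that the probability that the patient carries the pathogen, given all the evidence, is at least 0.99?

Prior odds = 0.285/0.715 = 57/143.
Combined Bayes factor of the evidence already in hand = 1.2 × 0.6 × 7 = 5.04.
Odds after that evidence = (57/143) × 5.04 = 7182/3575.
Target odds = 0.99/0.01 = 99.
Need 1.4ⁿ ≥ 99 ÷ (7182/3575) = 39325/798.
1.4¹¹ ≈40.4957 falls short of 39325/798 but 1.4¹² ≈56.6939 reaches it, so n = 12.

12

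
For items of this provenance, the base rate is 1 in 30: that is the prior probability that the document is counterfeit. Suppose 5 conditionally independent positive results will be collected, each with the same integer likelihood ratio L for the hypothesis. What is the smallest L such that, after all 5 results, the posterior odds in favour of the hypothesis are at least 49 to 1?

5

Prior odds = (1/30)/(29/30) = 1/29.
Target odds = 49.
Need L⁵ ≥ 49 ÷ (1/29) = 1421.
4⁵ = 1024 < 1421 ≤ 3125 = 5⁵, so L = 5.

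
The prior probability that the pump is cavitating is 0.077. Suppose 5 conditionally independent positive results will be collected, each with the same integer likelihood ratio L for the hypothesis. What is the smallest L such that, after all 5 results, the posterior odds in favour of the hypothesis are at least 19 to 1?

3

Prior odds = 0.077/0.923 = 77/923.
Target odds = 19.
Need L⁵ ≥ 19 ÷ (77/923) = 17537/77.
2⁵ = 32 < 17537/77 ≤ 243 = 3⁵, so L = 3.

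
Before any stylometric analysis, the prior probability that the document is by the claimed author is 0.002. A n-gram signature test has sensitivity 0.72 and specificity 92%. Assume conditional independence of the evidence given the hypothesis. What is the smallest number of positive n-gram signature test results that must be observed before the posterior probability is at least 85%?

4

Prior odds = 0.002/0.998 = 1/499.
False-positive rate = 1 − 0.92 = 0.08; likelihood ratio of a positive = 0.72/0.08 = 9.
Target posterior odds = 0.85/0.15 = 17/3.
Require 9ⁿ ≥ 17/3 ÷ (1/499) = 8483/3.
9³ = 729 falls short of 8483/3 but 9⁴ = 6561 reaches it, so n = 4.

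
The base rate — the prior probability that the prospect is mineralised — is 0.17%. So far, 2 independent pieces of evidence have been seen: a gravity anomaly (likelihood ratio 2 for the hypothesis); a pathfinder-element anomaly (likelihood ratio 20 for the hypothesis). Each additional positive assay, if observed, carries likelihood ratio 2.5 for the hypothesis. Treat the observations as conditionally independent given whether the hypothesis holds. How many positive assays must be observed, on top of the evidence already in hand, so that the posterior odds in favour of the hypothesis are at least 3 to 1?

5

Prior odds = 0.0017/0.9983 = 17/9983.
Combined Bayes factor of the evidence already in hand = 2 × 20 = 40.
Odds after that evidence = (17/9983) × 40 = 680/9983.
Target odds = 3.
Need 2.5ⁿ ≥ 3 ÷ (680/9983) = 29949/680.
2.5⁴ = 39.0625 falls short of 29949/680 but 2.5⁵ = 97.65625 reaches it, so n = 5.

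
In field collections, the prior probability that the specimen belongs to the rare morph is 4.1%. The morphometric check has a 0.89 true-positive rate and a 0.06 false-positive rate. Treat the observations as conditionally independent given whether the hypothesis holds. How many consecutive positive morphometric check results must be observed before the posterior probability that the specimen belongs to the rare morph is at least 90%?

2

Prior odds: 0.041 ÷ 0.959 = 41/959.
Likelihood ratio of a positive result = 0.89/0.06 = 89/6.
Target odds: 0.9 ÷ 0.1 = 9.
Require (89/6)ⁿ ≥ 9 ÷ (41/959) = 8631/41.
(89/6)¹ = 89/6 falls short of 8631/41 but (89/6)² = 7921/36 reaches it, so n = 2.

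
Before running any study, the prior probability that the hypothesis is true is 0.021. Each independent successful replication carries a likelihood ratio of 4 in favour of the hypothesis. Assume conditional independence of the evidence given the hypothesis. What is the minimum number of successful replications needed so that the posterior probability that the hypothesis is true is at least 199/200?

Prior odds: 0.021 ÷ 0.979 = 21/979.
Likelihood ratio per successful replication = 4.
Target posterior odds = 0.995/0.005 = 199.
Need (21/979) × 4ⁿ ≥ 199, i.e. 4ⁿ ≥ 194821/21.
4⁶ = 4096 falls short of 194821/21 but 4⁷ = 16384 reaches it, so n = 7.

7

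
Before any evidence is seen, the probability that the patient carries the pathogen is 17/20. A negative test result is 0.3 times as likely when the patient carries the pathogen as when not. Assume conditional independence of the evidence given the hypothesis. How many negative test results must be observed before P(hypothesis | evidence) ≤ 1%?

Prior odds: 0.85 ÷ 0.15 = 17/3.
Likelihood ratio per negative test result = 0.3.
Target posterior odds = 0.01/0.99 = 1/99.
Need (17/3) × 0.3ⁿ ≤ 1/99, i.e. 0.3ⁿ ≤ 1/561.
0.3⁵ = 243/100000 is still above 1/561 but 0.3⁶ = 729/1000000 is at or below it, so n = 6.

6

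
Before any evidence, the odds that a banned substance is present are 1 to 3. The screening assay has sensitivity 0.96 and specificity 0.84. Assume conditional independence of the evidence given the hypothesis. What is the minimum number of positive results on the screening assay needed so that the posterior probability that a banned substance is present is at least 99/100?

Prior odds = 1/3.
False-positive rate = 1 − 0.84 = 0.16; likelihood ratio of a positive = 0.96/0.16 = 6.
Target posterior odds = 0.99/0.01 = 99.
Need (1/3) × 6ⁿ ≥ 99, i.e. 6ⁿ ≥ 297.
6³ = 216 falls short of 297 but 6⁴ = 1296 reaches it, so n = 4.

4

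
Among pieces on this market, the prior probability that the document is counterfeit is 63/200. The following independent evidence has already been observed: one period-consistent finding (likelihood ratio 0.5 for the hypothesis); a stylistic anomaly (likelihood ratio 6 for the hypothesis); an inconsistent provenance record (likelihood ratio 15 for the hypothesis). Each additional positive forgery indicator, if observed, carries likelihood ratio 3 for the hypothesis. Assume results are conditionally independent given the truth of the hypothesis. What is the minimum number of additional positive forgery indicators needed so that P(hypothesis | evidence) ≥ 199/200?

3

Prior odds = 0.315/0.685 = 63/137.
Combined Bayes factor of the evidence already in hand = 0.5 × 6 × 15 = 45.
Odds after that evidence = (63/137) × 45 = 2835/137.
Target odds = 0.995/0.005 = 199.
Need 3ⁿ ≥ 199 ÷ (2835/137) = 27263/2835.
3² = 9 falls short of 27263/2835 but 3³ = 27 reaches it, so n = 3.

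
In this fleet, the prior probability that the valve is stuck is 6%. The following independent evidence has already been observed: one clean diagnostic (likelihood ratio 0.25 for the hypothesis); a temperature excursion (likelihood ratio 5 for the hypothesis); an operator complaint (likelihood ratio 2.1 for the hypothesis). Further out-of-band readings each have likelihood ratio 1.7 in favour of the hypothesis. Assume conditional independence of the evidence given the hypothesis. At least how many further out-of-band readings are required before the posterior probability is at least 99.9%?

17

Prior odds = 0.06/0.94 = 3/47.
Combined Bayes factor of the evidence already in hand = 0.25 × 5 × 2.1 = 2.625.
Odds after that evidence = (3/47) × 2.625 = 63/376.
Target odds = 0.999/0.001 = 999.
Need 1.7ⁿ ≥ 999 ÷ (63/376) = 41736/7.
1.7¹⁶ ≈4866.12 falls short of 41736/7 but 1.7¹⁷ ≈8272.4 reaches it, so n = 17.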